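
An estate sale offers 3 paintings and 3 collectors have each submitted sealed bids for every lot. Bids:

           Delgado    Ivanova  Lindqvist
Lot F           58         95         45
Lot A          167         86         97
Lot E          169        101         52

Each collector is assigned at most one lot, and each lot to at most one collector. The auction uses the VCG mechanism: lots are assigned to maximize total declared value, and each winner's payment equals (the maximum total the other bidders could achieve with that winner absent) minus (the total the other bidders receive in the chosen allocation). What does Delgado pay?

Efficient allocation: Delgado→Lot E ($169), Ivanova→Lot F ($95), Lindqvist→Lot A ($97); total welfare W = $361.
Delgado receives Lot E at value $169, so the others get W − 169 = $192.
Without Delgado: best allocation of the remaining 2 bidders over all 3 lots is Ivanova→Lot E ($101), Lindqvist→Lot A ($97), total $198.
VCG payment = (others' best without Delgado) − (others' welfare with Delgado) = 198 − 192 = $6.

Delgado pays $6.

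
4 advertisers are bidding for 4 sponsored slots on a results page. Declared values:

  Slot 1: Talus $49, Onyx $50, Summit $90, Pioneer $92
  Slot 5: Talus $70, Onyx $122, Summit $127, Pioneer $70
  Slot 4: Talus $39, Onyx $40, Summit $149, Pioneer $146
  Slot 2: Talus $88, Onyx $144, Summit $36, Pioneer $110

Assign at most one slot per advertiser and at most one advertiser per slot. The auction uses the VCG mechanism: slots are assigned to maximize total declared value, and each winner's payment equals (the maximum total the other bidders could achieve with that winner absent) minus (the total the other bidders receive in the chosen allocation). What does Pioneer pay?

Efficient allocation: Talus→Slot 1 ($49), Onyx→Slot 2 ($144), Summit→Slot 5 ($127), Pioneer→Slot 4 ($146); total welfare W = $466.
Pioneer receives Slot 4 at value $146, so the others get W − 146 = $320.
Without Pioneer: best allocation of the remaining 3 bidders over all 4 slots is Talus→Slot 5 ($70), Onyx→Slot 2 ($144), Summit→Slot 4 ($149), total $363.
VCG payment = (others' best without Pioneer) − (others' welfare with Pioneer) = 363 − 320 = $43.

Pioneer pays $43.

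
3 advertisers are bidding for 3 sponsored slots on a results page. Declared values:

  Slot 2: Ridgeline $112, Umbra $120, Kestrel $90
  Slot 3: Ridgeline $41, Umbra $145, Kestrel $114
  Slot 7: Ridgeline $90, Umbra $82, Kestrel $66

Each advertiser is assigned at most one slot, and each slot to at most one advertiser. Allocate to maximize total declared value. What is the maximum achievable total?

Max total: $325

Optimal: Ridgeline→Slot 7 ($90), Umbra→Slot 3 ($145), Kestrel→Slot 2 ($90) — total 90+145+90 = $325.
Max-entry greedy (repeatedly take the single best remaining cell) gives $323, worse by 2.
Every other assignment is strictly worse.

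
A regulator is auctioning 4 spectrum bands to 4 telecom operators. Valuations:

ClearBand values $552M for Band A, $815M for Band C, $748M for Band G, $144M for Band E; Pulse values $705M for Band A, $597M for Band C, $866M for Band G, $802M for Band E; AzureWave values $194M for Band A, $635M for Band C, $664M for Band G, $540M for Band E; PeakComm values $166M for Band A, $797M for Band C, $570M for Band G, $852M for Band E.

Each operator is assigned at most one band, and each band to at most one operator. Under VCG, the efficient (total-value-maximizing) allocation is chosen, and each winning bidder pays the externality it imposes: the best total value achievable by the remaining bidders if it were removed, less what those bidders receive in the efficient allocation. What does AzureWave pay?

AzureWave pays $161M.

Efficient allocation: ClearBand→Band C ($815M), Pulse→Band A ($705M), AzureWave→Band G ($664M), PeakComm→Band E ($852M); total welfare W = $3036M.
AzureWave receives Band G at value $664M, so the others get W − 664 = $2372M.
Without AzureWave: best allocation of the remaining 3 bidders over all 4 bands is ClearBand→Band C ($815M), Pulse→Band G ($866M), PeakComm→Band E ($852M), total $2533M.
VCG payment = (others' best without AzureWave) − (others' welfare with AzureWave) = 2533 − 2372 = $161M.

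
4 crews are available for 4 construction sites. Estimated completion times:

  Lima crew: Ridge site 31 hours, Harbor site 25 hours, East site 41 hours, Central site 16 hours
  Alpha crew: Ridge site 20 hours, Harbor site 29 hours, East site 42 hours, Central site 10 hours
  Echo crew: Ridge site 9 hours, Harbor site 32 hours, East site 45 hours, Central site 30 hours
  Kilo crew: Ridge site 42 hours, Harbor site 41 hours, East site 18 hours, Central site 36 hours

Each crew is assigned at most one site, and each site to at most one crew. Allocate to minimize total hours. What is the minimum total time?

Optimal: Lima crew→Harbor site (25 hours), Alpha crew→Central site (10 hours), Echo crew→Ridge site (9 hours), Kilo crew→East site (18 hours) — total 25+10+9+18 = 62 hours.
Row-greedy (each crew in turn takes its cheapest remaining site) gives 86 hours, worse by 24.
Every other assignment is strictly worse.

Min total: 62 hours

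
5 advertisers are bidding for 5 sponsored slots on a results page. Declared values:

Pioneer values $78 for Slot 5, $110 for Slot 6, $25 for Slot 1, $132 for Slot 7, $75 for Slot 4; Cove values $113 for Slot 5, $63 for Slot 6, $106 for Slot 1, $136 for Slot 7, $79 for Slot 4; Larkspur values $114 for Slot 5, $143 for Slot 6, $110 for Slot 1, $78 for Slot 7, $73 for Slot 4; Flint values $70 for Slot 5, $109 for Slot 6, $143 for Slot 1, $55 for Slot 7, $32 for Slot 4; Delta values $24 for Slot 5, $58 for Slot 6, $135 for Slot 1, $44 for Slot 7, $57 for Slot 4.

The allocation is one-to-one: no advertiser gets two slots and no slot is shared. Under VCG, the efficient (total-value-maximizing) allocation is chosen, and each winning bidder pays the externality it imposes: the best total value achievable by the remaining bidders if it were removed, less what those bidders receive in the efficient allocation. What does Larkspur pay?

Larkspur pays $44.

Efficient allocation: Pioneer→Slot 7 ($132), Cove→Slot 5 ($113), Larkspur→Slot 6 ($143), Flint→Slot 1 ($143), Delta→Slot 4 ($57); total welfare W = $588.
Larkspur receives Slot 6 at value $143, so the others get W − 143 = $445.
Without Larkspur: best allocation of the remaining 4 bidders over all 5 slots is Pioneer→Slot 7 ($132), Cove→Slot 5 ($113), Flint→Slot 6 ($109), Delta→Slot 1 ($135), total $489.
VCG payment = (others' best without Larkspur) − (others' welfare with Larkspur) = 489 − 445 = $44.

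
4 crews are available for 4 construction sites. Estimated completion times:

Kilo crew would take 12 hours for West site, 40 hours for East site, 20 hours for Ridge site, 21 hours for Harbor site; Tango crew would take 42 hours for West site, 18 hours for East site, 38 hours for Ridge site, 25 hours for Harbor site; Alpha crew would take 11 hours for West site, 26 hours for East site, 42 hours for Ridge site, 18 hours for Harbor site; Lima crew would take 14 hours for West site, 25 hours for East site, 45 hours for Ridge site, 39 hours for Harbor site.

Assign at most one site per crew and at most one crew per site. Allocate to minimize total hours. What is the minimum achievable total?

Minimum total: 70 hours

Optimal: Kilo crew→Ridge site (20 hours), Tango crew→East site (18 hours), Alpha crew→Harbor site (18 hours), Lima crew→West site (14 hours) — total 20+18+18+14 = 70 hours.
Row-greedy (each crew in turn takes its cheapest remaining site) gives 93 hours, worse by 23.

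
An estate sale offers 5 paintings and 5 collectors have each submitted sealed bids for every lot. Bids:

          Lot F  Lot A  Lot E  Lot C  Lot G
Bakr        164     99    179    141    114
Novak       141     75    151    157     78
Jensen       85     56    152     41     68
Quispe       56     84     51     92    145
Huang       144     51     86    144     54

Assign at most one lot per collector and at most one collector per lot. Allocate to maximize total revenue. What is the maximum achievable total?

Max total: $697

Optimal: Bakr→Lot A ($99), Novak→Lot C ($157), Jensen→Lot E ($152), Quispe→Lot G ($145), Huang→Lot F ($144) — total 99+157+152+145+144 = $697.
Max-entry greedy (repeatedly take the single best remaining cell) gives $681, worse by 16.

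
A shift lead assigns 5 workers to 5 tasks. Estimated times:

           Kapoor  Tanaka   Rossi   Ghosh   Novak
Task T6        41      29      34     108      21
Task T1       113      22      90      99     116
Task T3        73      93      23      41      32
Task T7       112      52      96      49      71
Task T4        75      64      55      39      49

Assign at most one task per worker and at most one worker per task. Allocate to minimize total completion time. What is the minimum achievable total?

This is the linear assignment problem.
Optimal: Kapoor→Task T6 (41 min), Tanaka→Task T1 (22 min), Rossi→Task T3 (23 min), Ghosh→Task T7 (49 min), Novak→Task T4 (49 min) — total 41+22+23+49+49 = 184 min.
Row-greedy (each worker in turn takes its cheapest remaining task) gives 196 min, worse by 12.
Next-best assignment: Kapoor→Task T4, Tanaka→Task T1, Rossi→Task T3, Ghosh→Task T7, Novak→Task T6 = 190 min.
Every other assignment is strictly worse.

Minimum total: 184 min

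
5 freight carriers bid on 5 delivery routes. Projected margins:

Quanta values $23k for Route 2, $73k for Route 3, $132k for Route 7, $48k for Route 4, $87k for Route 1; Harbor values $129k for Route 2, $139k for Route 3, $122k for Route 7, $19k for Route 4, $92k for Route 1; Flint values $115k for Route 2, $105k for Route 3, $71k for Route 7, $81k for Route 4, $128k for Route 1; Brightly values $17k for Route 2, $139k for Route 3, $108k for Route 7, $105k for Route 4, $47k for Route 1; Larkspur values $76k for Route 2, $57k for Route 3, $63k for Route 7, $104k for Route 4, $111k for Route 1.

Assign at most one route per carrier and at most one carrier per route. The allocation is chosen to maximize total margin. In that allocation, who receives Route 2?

This is a one-to-one assignment (maximum-weight bipartite matching).
Optimal: Quanta→Route 7 ($132k), Harbor→Route 2 ($129k), Flint→Route 1 ($128k), Brightly→Route 3 ($139k), Larkspur→Route 4 ($104k) — total 132+129+128+139+104 = $632k.
Row-greedy (each carrier in turn takes its best remaining route) gives $580k, worse by 52.
Next-best assignment: Quanta→Route 7, Harbor→Route 3, Flint→Route 2, Brightly→Route 4, Larkspur→Route 1 = $602k.
Every other assignment is strictly worse.
Harbor's own top route is Route 3 ($139k), but forcing Harbor→Route 3 and reassigning the rest optimally gives only $602k — worse by 30.

Harbor receives Route 2.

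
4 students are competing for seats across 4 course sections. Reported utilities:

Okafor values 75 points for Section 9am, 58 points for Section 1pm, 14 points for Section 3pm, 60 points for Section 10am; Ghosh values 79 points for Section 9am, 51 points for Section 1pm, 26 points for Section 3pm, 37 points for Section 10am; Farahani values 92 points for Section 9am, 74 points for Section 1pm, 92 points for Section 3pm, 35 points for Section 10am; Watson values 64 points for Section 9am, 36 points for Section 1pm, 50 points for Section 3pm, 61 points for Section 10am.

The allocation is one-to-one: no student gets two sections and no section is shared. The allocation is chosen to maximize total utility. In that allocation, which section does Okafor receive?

Optimal: Okafor→Section 1pm (58 points), Ghosh→Section 9am (79 points), Farahani→Section 3pm (92 points), Watson→Section 10am (61 points) — total 58+79+92+61 = 290 points.
Column-greedy (each section in turn goes to its best remaining student) gives 237 points, worse by 53.
Next-best assignment: Okafor→Section 9am, Ghosh→Section 1pm, Farahani→Section 3pm, Watson→Section 10am = 279 points.
Swapping Watson↔Farahani (Watson→Section 3pm 50 points, Farahani→Section 10am 35 points) loses 68.
Okafor's own top section is Section 9am (75 points), but forcing Okafor→Section 9am and reassigning the rest optimally gives only 279 points — worse by 11.

Okafor receives Section 1pm.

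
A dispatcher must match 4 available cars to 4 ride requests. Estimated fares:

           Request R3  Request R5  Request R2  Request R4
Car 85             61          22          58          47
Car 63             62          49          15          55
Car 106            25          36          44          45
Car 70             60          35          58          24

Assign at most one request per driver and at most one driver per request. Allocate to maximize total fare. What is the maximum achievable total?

Optimal: Car 85→Request R3 ($61), Car 63→Request R5 ($49), Car 106→Request R4 ($45), Car 70→Request R2 ($58) — total 61+49+45+58 = $213.
Column-greedy (each request in turn goes to its best remaining driver) gives $180, worse by 33.

Max total: $213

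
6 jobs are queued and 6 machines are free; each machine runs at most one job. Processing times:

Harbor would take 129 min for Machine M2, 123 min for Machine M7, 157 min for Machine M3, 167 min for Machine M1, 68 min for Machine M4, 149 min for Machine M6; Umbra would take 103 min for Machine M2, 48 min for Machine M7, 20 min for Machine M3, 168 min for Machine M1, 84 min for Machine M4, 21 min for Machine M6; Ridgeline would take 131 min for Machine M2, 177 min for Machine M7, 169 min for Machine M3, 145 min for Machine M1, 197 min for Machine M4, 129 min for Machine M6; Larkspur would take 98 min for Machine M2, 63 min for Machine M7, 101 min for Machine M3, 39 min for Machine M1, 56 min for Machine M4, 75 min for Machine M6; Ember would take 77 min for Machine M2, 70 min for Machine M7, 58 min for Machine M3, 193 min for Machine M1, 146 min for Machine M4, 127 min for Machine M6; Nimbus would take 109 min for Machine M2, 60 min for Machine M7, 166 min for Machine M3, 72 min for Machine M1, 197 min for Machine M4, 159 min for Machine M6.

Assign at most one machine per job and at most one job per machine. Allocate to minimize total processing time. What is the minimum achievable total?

Optimal: Harbor→Machine M4 (68 min), Umbra→Machine M6 (21 min), Ridgeline→Machine M2 (131 min), Larkspur→Machine M1 (39 min), Ember→Machine M3 (58 min), Nimbus→Machine M7 (60 min) — total 68+21+131+39+58+60 = 377 min.

Min total: 377 min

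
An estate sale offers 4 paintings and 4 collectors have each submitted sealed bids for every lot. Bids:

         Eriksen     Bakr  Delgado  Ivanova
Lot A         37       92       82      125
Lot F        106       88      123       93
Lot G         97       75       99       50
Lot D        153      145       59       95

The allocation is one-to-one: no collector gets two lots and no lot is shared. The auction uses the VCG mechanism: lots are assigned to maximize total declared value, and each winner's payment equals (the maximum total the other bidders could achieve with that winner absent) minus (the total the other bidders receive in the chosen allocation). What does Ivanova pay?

Efficient allocation: Eriksen→Lot G ($97), Bakr→Lot D ($145), Delgado→Lot F ($123), Ivanova→Lot A ($125); total welfare W = $490.
Ivanova receives Lot A at value $125, so the others get W − 125 = $365.
Without Ivanova: best allocation of the remaining 3 bidders over all 4 lots is Eriksen→Lot D ($153), Bakr→Lot A ($92), Delgado→Lot F ($123), total $368.
VCG payment = (others' best without Ivanova) − (others' welfare with Ivanova) = 368 − 365 = $3.

Ivanova pays $3.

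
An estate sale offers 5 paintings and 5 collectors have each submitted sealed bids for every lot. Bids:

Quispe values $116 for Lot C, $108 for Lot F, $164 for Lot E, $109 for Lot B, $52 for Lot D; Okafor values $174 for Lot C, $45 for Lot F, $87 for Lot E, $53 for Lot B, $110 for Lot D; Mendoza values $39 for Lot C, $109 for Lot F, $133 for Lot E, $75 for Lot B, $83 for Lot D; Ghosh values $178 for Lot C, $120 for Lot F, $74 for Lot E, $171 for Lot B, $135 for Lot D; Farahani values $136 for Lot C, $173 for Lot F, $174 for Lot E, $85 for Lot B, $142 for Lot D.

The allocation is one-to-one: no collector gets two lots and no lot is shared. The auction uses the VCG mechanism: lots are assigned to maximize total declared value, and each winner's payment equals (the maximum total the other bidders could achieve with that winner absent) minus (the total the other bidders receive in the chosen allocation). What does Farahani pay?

Efficient allocation: Quispe→Lot E ($164), Okafor→Lot C ($174), Mendoza→Lot D ($83), Ghosh→Lot B ($171), Farahani→Lot F ($173); total welfare W = $765.
Farahani receives Lot F at value $173, so the others get W − 173 = $592.
Without Farahani: best allocation of the remaining 4 bidders over all 5 lots is Quispe→Lot E ($164), Okafor→Lot C ($174), Mendoza→Lot F ($109), Ghosh→Lot B ($171), total $618.
VCG payment = (others' best without Farahani) − (others' welfare with Farahani) = 618 − 592 = $26.

Farahani pays $26.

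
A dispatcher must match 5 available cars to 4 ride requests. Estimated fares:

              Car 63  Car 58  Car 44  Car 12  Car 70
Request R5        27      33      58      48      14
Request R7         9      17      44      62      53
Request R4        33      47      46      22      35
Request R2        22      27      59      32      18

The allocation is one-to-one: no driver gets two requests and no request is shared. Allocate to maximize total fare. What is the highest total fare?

Max total: $207

Treat this as an assignment problem: match each driver to one request.
Optimal: Car 12→Request R5 ($48), Car 70→Request R7 ($53), Car 58→Request R4 ($47), Car 44→Request R2 ($59) — total 48+53+47+59 = $207.
Column-greedy (each request in turn goes to its best remaining driver) gives $189, worse by 18.
Next-best assignment: Car 63→Request R5, Car 12→Request R7, Car 58→Request R4, Car 44→Request R2 = $195.
Swapping Car 58↔Car 44 (Car 58→Request R2 $27, Car 44→Request R4 $46) loses 33.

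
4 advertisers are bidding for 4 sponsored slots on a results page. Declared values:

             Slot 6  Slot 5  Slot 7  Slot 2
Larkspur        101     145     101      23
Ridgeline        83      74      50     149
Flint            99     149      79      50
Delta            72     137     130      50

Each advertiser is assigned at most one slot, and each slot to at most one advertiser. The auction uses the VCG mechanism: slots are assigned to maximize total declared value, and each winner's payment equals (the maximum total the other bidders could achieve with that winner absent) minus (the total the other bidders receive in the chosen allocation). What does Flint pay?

Flint pays $44.

Efficient allocation: Larkspur→Slot 6 ($101), Ridgeline→Slot 2 ($149), Flint→Slot 5 ($149), Delta→Slot 7 ($130); total welfare W = $529.
Flint receives Slot 5 at value $149, so the others get W − 149 = $380.
Without Flint: best allocation of the remaining 3 bidders over all 4 slots is Larkspur→Slot 5 ($145), Ridgeline→Slot 2 ($149), Delta→Slot 7 ($130), total $424.
VCG payment = (others' best without Flint) − (others' welfare with Flint) = 424 − 380 = $44.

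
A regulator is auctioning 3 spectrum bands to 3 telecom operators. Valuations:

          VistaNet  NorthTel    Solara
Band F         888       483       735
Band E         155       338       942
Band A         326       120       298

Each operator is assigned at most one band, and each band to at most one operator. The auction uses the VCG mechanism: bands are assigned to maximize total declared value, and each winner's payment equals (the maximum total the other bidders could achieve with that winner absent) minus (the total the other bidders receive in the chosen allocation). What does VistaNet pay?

Efficient allocation: VistaNet→Band F ($888M), NorthTel→Band A ($120M), Solara→Band E ($942M); total welfare W = $1950M.
VistaNet receives Band F at value $888M, so the others get W − 888 = $1062M.
Without VistaNet: best allocation of the remaining 2 bidders over all 3 bands is NorthTel→Band F ($483M), Solara→Band E ($942M), total $1425M.
VCG payment = (others' best without VistaNet) − (others' welfare with VistaNet) = 1425 − 1062 = $363M.

VistaNet pays $363M.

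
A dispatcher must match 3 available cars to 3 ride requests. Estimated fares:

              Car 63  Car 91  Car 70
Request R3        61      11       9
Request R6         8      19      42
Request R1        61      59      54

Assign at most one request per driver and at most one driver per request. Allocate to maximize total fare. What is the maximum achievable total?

Max total: $162

Optimal: Car 63→Request R3 ($61), Car 91→Request R1 ($59), Car 70→Request R6 ($42) — total 61+59+42 = $162.
Swapping Car 70↔Car 91 (Car 70→Request R1 $54, Car 91→Request R6 $19) loses 28.
Checked against all permutations: $162 is optimal.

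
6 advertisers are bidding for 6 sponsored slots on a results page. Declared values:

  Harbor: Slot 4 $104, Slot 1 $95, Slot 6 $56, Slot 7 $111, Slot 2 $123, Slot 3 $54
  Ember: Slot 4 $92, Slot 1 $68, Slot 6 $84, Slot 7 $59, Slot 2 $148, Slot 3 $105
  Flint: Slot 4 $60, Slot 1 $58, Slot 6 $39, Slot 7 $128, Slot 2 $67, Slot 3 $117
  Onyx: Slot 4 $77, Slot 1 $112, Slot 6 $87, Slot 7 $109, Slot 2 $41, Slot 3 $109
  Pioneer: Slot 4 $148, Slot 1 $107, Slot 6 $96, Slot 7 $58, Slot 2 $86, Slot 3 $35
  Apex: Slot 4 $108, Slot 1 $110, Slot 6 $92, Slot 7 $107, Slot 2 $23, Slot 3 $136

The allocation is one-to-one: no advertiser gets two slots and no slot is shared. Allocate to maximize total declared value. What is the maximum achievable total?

Max total: $742

Optimal: Harbor→Slot 1 ($95), Ember→Slot 2 ($148), Flint→Slot 7 ($128), Onyx→Slot 6 ($87), Pioneer→Slot 4 ($148), Apex→Slot 3 ($136) — total 95+148+128+87+148+136 = $742.
Max-entry greedy (repeatedly take the single best remaining cell) gives $728, worse by 14.
Next-best assignment: Harbor→Slot 2, Ember→Slot 6, Flint→Slot 7, Onyx→Slot 1, Pioneer→Slot 4, Apex→Slot 3 = $731.
Swapping Ember↔Harbor (Ember→Slot 1 $68, Harbor→Slot 2 $123) loses 52.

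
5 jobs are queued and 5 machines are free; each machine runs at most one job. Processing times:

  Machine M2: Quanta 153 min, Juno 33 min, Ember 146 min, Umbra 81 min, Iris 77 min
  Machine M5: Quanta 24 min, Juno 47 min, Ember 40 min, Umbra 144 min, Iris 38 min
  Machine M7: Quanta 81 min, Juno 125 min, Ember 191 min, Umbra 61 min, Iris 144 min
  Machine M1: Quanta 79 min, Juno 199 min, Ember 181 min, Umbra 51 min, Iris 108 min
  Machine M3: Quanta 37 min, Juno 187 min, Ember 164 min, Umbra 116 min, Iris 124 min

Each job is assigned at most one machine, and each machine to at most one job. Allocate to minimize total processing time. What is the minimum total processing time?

This is a one-to-one assignment (minimum-cost bipartite matching).
Optimal: Quanta→Machine M3 (37 min), Juno→Machine M2 (33 min), Ember→Machine M5 (40 min), Umbra→Machine M7 (61 min), Iris→Machine M1 (108 min) — total 37+33+40+61+108 = 279 min.
Column-greedy (each machine in turn goes to its cheapest remaining job) gives 390 min, worse by 111.
Swapping Juno↔Umbra (Juno→Machine M7 125 min, Umbra→Machine M2 81 min) adds 112.
No other one-to-one assignment undercuts 279 min.

Minimum total: 279 min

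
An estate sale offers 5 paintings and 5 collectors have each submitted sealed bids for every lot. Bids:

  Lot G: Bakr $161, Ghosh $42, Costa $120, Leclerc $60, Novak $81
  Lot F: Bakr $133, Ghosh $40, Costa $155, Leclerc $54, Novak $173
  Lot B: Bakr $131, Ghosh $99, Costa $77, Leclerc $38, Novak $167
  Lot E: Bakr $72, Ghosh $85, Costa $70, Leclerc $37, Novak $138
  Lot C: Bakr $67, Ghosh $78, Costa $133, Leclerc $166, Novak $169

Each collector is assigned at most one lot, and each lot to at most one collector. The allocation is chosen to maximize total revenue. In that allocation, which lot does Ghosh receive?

Ghosh receives Lot E.

Optimal: Bakr→Lot G ($161), Ghosh→Lot E ($85), Costa→Lot F ($155), Leclerc→Lot C ($166), Novak→Lot B ($167) — total 161+85+155+166+167 = $734.
Row-greedy (each collector in turn takes its best remaining lot) gives $719, worse by 15.
Every other assignment is strictly worse.
Ghosh's own top lot is Lot B ($99), but forcing Ghosh→Lot B and reassigning the rest optimally gives only $719 — worse by 15.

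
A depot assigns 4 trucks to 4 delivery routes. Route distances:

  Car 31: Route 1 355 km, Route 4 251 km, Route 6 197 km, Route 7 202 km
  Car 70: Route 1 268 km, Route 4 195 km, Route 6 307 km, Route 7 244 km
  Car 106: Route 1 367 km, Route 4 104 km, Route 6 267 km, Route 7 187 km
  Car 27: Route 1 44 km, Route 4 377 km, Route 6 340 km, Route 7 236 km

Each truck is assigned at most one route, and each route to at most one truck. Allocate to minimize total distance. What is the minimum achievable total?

Min total: 589 km

Optimal: Car 31→Route 6 (197 km), Car 70→Route 7 (244 km), Car 106→Route 4 (104 km), Car 27→Route 1 (44 km) — total 197+244+104+44 = 589 km.
Row-greedy (each truck in turn takes its cheapest remaining route) gives 623 km, worse by 34.
Swapping Car 106↔Car 70 (Car 106→Route 7 187 km, Car 70→Route 4 195 km) adds 34.
Every other assignment is strictly worse.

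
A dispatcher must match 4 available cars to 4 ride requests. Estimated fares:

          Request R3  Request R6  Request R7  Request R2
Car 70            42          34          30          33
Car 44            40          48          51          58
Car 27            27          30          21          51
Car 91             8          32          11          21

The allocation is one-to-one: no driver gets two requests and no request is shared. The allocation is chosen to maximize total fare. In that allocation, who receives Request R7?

Optimal: Car 70→Request R3 ($42), Car 44→Request R7 ($51), Car 27→Request R2 ($51), Car 91→Request R6 ($32) — total 42+51+51+32 = $176.
Column-greedy (each request in turn goes to its best remaining driver) gives $132, worse by 44.
Swapping Car 44↔Car 70 (Car 44→Request R3 $40, Car 70→Request R7 $30) loses 23.
No other one-to-one assignment exceeds $176.
Car 44's own top request is Request R2 ($58), but forcing Car 44→Request R2 and reassigning the rest optimally gives only $153 — worse by 23.

Car 44 receives Request R7.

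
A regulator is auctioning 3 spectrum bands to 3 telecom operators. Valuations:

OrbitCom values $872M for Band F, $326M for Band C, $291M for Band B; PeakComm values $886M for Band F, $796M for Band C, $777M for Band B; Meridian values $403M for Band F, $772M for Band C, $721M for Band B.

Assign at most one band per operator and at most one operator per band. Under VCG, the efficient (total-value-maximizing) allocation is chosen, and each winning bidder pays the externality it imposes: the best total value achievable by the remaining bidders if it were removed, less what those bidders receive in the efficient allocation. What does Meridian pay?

Meridian pays $19M.

Efficient allocation: OrbitCom→Band F ($872M), PeakComm→Band B ($777M), Meridian→Band C ($772M); total welfare W = $2421M.
Meridian receives Band C at value $772M, so the others get W − 772 = $1649M.
Without Meridian: best allocation of the remaining 2 bidders over all 3 bands is OrbitCom→Band F ($872M), PeakComm→Band C ($796M), total $1668M.
VCG payment = (others' best without Meridian) − (others' welfare with Meridian) = 1668 − 1649 = $19M.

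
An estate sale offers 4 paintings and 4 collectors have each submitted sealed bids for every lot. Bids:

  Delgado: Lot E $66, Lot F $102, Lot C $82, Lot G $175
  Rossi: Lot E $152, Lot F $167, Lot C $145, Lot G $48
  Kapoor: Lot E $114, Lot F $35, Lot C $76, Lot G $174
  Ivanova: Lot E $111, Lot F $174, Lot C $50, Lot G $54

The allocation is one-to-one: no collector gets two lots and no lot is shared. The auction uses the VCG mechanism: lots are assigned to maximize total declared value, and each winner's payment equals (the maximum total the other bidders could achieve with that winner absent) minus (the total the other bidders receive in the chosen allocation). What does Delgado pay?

Efficient allocation: Delgado→Lot G ($175), Rossi→Lot C ($145), Kapoor→Lot E ($114), Ivanova→Lot F ($174); total welfare W = $608.
Delgado receives Lot G at value $175, so the others get W − 175 = $433.
Without Delgado: best allocation of the remaining 3 bidders over all 4 lots is Rossi→Lot E ($152), Kapoor→Lot G ($174), Ivanova→Lot F ($174), total $500.
VCG payment = (others' best without Delgado) − (others' welfare with Delgado) = 500 − 433 = $67.

Delgado pays $67.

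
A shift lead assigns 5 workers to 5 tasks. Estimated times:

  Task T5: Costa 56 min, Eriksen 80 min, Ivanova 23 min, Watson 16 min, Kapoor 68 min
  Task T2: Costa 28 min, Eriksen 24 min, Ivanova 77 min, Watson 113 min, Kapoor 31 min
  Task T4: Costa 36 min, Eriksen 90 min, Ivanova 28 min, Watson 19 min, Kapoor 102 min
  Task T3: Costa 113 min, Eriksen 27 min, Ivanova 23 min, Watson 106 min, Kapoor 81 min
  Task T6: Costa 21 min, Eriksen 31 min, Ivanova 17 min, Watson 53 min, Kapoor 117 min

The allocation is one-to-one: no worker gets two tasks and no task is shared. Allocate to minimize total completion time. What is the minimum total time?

Min total: 121 min

Treat this as an assignment problem: match each worker to one task.
Optimal: Costa→Task T6 (21 min), Eriksen→Task T3 (27 min), Ivanova→Task T5 (23 min), Watson→Task T4 (19 min), Kapoor→Task T2 (31 min) — total 21+27+23+19+31 = 121 min.
Column-greedy (each task in turn goes to its cheapest remaining worker) gives 170 min, worse by 49.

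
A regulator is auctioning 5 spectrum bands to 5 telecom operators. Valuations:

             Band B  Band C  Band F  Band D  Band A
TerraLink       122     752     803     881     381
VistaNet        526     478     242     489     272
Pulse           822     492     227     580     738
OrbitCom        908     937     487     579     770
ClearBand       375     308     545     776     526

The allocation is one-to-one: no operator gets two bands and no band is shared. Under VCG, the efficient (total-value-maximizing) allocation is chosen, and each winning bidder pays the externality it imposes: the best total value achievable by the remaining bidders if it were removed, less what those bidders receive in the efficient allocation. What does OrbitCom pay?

Efficient allocation: TerraLink→Band F ($803M), VistaNet→Band B ($526M), Pulse→Band A ($738M), OrbitCom→Band C ($937M), ClearBand→Band D ($776M); total welfare W = $3780M.
OrbitCom receives Band C at value $937M, so the others get W − 937 = $2843M.
Without OrbitCom: best allocation of the remaining 4 bidders over all 5 bands is TerraLink→Band F ($803M), VistaNet→Band C ($478M), Pulse→Band B ($822M), ClearBand→Band D ($776M), total $2879M.
VCG payment = (others' best without OrbitCom) − (others' welfare with OrbitCom) = 2879 − 2843 = $36M.

OrbitCom pays $36M.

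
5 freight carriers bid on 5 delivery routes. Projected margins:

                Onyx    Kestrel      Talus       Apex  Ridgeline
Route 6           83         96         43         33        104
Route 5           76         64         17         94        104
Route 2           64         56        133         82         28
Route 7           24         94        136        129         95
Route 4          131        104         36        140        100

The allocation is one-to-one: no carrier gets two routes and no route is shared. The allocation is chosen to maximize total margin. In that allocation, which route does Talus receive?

Talus receives Route 2.

Optimal: Onyx→Route 4 ($131k), Kestrel→Route 6 ($96k), Talus→Route 2 ($133k), Apex→Route 7 ($129k), Ridgeline→Route 5 ($104k) — total 131+96+133+129+104 = $593k.
Column-greedy (each route in turn goes to its best remaining carrier) gives $556k, worse by 37.
Next-best assignment: Onyx→Route 4, Kestrel→Route 5, Talus→Route 2, Apex→Route 7, Ridgeline→Route 6 = $561k.
Swapping Onyx↔Ridgeline (Onyx→Route 5 $76k, Ridgeline→Route 4 $100k) loses 59.
Every other assignment is strictly worse.
Talus's own top route is Route 7 ($136k), but forcing Talus→Route 7 and reassigning the rest optimally gives only $549k — worse by 44.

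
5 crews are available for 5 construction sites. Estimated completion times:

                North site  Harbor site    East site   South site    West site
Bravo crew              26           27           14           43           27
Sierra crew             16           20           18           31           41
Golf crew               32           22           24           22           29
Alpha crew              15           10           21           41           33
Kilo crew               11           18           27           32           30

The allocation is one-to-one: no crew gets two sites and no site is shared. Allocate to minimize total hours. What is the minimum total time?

Min total: 88 hours

Optimal: Bravo crew→West site (27 hours), Sierra crew→East site (18 hours), Golf crew→South site (22 hours), Alpha crew→Harbor site (10 hours), Kilo crew→North site (11 hours) — total 27+18+22+10+11 = 88 hours.
Row-greedy (each crew in turn takes its cheapest remaining site) gives 117 hours, worse by 29.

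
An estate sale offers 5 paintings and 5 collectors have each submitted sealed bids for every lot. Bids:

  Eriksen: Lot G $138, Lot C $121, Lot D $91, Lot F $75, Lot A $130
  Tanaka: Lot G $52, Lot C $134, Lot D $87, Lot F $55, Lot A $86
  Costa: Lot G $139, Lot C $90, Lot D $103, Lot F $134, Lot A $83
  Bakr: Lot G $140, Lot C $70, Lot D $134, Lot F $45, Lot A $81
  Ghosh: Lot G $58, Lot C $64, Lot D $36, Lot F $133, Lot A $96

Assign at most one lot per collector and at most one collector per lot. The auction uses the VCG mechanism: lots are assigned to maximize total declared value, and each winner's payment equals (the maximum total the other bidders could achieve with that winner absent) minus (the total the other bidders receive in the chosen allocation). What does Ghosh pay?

Ghosh pays $3.

Efficient allocation: Eriksen→Lot A ($130), Tanaka→Lot C ($134), Costa→Lot G ($139), Bakr→Lot D ($134), Ghosh→Lot F ($133); total welfare W = $670.
Ghosh receives Lot F at value $133, so the others get W − 133 = $537.
Without Ghosh: best allocation of the remaining 4 bidders over all 5 lots is Eriksen→Lot G ($138), Tanaka→Lot C ($134), Costa→Lot F ($134), Bakr→Lot D ($134), total $540.
VCG payment = (others' best without Ghosh) − (others' welfare with Ghosh) = 540 − 537 = $3.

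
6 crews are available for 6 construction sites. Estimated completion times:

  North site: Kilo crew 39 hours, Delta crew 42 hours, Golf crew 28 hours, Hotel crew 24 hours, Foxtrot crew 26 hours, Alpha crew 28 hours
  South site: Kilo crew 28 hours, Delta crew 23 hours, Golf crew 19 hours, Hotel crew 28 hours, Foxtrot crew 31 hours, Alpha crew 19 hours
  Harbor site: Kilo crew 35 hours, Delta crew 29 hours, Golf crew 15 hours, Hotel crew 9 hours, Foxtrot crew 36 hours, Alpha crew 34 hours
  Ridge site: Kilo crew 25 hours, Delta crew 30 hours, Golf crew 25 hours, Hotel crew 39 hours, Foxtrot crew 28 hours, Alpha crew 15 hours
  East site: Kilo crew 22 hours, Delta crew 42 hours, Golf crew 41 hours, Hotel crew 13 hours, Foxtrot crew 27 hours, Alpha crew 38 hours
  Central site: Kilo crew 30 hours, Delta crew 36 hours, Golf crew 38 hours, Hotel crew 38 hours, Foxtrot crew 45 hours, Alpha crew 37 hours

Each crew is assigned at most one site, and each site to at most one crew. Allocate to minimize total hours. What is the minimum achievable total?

Treat this as an assignment problem: match each crew to one site.
Optimal: Kilo crew→Central site (30 hours), Delta crew→South site (23 hours), Golf crew→Harbor site (15 hours), Hotel crew→East site (13 hours), Foxtrot crew→North site (26 hours), Alpha crew→Ridge site (15 hours) — total 30+23+15+13+26+15 = 122 hours.
Column-greedy (each site in turn goes to its cheapest remaining crew) gives 154 hours, worse by 32.
Checked against all permutations: 122 hours is optimal.

Min total: 122 hours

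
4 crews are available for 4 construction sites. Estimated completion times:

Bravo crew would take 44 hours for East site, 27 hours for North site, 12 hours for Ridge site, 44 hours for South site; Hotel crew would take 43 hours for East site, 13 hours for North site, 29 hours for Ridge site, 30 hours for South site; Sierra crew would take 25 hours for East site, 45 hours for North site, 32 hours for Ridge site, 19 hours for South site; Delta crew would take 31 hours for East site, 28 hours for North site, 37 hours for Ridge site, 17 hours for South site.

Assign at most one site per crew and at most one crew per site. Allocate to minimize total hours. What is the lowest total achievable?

Minimum total: 67 hours

Treat this as an assignment problem: match each crew to one site.
Optimal: Bravo crew→Ridge site (12 hours), Hotel crew→North site (13 hours), Sierra crew→East site (25 hours), Delta crew→South site (17 hours) — total 12+13+25+17 = 67 hours.
Row-greedy (each crew in turn takes its cheapest remaining site) gives 75 hours, worse by 8.
Swapping Delta crew↔Hotel crew (Delta crew→North site 28 hours, Hotel crew→South site 30 hours) adds 28.
No other one-to-one assignment undercuts 67 hours.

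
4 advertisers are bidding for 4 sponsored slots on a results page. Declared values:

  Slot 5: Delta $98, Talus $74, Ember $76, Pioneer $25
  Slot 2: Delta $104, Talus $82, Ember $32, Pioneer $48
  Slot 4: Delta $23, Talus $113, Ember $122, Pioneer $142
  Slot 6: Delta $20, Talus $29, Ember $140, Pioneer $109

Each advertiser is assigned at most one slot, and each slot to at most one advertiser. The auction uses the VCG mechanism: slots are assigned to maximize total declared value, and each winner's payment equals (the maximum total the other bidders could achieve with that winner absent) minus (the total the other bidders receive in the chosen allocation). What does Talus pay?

Talus pays $6.

Efficient allocation: Delta→Slot 5 ($98), Talus→Slot 2 ($82), Ember→Slot 6 ($140), Pioneer→Slot 4 ($142); total welfare W = $462.
Talus receives Slot 2 at value $82, so the others get W − 82 = $380.
Without Talus: best allocation of the remaining 3 bidders over all 4 slots is Delta→Slot 2 ($104), Ember→Slot 6 ($140), Pioneer→Slot 4 ($142), total $386.
VCG payment = (others' best without Talus) − (others' welfare with Talus) = 386 − 380 = $6.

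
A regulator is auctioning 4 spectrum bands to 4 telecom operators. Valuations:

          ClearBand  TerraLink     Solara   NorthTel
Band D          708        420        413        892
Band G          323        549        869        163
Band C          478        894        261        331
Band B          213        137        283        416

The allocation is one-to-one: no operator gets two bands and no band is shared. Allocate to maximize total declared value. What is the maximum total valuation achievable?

Treat this as an assignment problem: match each operator to one band.
Optimal: ClearBand→Band D ($708M), TerraLink→Band C ($894M), Solara→Band G ($869M), NorthTel→Band B ($416M) — total 708+894+869+416 = $2887M.
Column-greedy (each band in turn goes to its best remaining operator) gives $2868M, worse by 19.
Next-best assignment: ClearBand→Band B, TerraLink→Band C, Solara→Band G, NorthTel→Band D = $2868M.

Max total: $2887M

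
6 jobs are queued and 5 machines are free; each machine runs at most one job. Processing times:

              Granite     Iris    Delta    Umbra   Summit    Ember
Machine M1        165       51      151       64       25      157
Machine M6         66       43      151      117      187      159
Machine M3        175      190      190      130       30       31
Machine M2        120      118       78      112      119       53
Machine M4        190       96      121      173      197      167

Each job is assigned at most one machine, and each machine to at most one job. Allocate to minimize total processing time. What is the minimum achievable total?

Treat this as an assignment problem: match each job to one machine.
Optimal: Summit→Machine M1 (25 min), Granite→Machine M6 (66 min), Ember→Machine M3 (31 min), Delta→Machine M2 (78 min), Iris→Machine M4 (96 min) — total 25+66+31+78+96 = 296 min.
Row-greedy (each job in turn takes its cheapest remaining machine) gives 522 min, worse by 226.
Next-best assignment: Umbra→Machine M1, Granite→Machine M6, Summit→Machine M3, Ember→Machine M2, Iris→Machine M4 = 309 min.
Swapping Ember↔Delta (Ember→Machine M2 53 min, Delta→Machine M3 190 min) adds 134.
Every other assignment is strictly worse.

Min total: 296 min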